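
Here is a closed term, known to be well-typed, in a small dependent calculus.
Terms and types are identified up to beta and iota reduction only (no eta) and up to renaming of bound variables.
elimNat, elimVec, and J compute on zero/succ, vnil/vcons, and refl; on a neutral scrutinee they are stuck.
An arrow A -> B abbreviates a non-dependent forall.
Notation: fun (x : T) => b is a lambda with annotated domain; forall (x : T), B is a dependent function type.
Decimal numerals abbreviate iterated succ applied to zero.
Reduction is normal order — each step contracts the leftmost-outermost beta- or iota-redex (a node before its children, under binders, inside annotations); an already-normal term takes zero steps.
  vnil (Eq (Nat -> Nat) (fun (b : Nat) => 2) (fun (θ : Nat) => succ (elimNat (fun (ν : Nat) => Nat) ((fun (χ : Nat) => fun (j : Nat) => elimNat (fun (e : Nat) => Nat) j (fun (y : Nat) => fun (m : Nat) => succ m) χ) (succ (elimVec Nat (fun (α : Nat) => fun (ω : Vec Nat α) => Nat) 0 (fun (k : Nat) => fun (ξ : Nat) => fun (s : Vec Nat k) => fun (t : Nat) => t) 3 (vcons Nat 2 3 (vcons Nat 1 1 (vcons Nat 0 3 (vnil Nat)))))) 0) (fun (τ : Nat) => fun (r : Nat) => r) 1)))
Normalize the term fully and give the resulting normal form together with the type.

reduced normal form:
  vnil (Eq (Nat -> Nat) (fun (b : Nat) => 2) (fun (θ : Nat) => 2))
inferred type:
  Vec (Eq (Nat -> Nat) (fun (b : Nat) => 2) (fun (θ : Nat) => 2)) 0


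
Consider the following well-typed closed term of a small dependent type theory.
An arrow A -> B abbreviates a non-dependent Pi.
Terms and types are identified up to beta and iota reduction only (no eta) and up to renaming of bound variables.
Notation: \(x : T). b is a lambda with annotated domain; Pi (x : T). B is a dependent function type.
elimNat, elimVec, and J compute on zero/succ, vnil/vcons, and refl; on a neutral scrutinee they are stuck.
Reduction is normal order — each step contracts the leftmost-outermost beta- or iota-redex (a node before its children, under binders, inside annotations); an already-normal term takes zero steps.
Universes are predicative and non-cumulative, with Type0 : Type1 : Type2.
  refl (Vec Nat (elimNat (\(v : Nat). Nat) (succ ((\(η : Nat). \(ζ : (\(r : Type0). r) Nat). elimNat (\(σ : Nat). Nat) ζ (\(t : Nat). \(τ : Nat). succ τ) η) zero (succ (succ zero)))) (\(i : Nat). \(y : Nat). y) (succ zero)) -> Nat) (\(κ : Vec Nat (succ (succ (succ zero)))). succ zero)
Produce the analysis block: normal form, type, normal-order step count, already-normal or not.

reduced normal form:
  refl (Vec Nat (succ (succ (succ zero))) -> Nat) (\(v : Vec Nat (succ (succ (succ zero)))). succ zero)
the term's type:
  Eq (Vec Nat (succ (succ (succ zero))) -> Nat) (\(v : Vec Nat (succ (succ (succ zero)))). succ zero) (\(η : Vec Nat (succ (succ (succ zero)))). succ zero)
reduction steps (normal order): 7
started in normal form: no
first contracted redex: an elimNat iota-redex


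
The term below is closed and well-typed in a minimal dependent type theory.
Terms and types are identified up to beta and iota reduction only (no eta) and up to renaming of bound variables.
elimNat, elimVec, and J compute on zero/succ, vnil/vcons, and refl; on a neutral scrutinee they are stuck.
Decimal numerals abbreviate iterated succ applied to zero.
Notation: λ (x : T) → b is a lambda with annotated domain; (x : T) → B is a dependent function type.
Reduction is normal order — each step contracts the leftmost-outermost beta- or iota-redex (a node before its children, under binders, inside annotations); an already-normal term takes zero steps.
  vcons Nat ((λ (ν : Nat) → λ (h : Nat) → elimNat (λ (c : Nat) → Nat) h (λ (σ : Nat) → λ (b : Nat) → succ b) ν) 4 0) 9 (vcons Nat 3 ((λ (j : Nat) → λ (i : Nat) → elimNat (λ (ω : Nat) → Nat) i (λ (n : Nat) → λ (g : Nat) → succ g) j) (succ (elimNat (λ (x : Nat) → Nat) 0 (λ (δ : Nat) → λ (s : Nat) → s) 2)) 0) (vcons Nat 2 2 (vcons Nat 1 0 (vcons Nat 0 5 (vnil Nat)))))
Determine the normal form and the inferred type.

reduced normal form:
  vcons Nat 4 9 (vcons Nat 3 1 (vcons Nat 2 2 (vcons Nat 1 0 (vcons Nat 0 5 (vnil Nat)))))
type:
  Vec Nat 5


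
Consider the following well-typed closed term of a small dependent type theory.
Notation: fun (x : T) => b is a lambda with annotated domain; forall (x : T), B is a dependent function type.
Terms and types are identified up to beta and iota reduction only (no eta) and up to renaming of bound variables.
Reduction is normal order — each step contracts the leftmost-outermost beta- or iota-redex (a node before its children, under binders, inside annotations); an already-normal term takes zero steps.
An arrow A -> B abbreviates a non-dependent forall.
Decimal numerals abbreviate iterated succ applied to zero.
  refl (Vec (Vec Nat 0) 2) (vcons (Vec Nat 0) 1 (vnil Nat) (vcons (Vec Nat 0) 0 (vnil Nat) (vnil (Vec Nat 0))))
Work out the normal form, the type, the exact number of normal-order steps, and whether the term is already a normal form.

reduced normal form:
  refl (Vec (Vec Nat 0) 2) (vcons (Vec Nat 0) 1 (vnil Nat) (vcons (Vec Nat 0) 0 (vnil Nat) (vnil (Vec Nat 0))))
the term's type:
  Eq (Vec (Vec Nat 0) 2) (vcons (Vec Nat 0) 1 (vnil Nat) (vcons (Vec Nat 0) 0 (vnil Nat) (vnil (Vec Nat 0)))) (vcons (Vec Nat 0) 1 (vnil Nat) (vcons (Vec Nat 0) 0 (vnil Nat) (vnil (Vec Nat 0))))
reduction steps (normal order): 0
already normal: yes


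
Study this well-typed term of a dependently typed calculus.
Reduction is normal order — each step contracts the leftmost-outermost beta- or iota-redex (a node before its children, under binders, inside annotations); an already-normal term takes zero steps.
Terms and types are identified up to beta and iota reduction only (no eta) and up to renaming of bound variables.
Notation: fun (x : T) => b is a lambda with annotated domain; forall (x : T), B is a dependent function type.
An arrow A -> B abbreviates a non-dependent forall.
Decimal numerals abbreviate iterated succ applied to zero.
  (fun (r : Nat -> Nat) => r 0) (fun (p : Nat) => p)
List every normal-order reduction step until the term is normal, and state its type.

reduction (normal order):
  (fun (r : Nat -> Nat) => r 0) (fun (p : Nat) => p)
  ~> (fun (r : Nat) => r) 0
  ~> 0
the term's type:
  Nat


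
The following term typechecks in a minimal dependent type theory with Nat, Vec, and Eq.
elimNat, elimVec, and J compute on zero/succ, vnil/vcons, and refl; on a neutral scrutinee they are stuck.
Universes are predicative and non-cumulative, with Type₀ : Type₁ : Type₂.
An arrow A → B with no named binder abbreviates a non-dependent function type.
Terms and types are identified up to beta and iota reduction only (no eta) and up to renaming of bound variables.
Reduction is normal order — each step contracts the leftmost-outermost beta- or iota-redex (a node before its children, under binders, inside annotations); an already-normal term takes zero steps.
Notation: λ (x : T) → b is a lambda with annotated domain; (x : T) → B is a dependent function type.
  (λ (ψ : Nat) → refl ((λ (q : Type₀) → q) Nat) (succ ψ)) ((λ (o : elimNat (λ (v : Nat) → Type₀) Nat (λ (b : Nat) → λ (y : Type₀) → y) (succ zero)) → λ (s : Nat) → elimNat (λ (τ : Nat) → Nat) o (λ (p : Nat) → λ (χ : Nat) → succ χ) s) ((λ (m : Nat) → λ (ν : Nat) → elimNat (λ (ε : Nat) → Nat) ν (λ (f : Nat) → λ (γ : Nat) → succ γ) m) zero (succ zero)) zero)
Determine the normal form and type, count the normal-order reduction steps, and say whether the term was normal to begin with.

normal form:
  refl Nat (succ (succ zero))
inferred type:
  Eq Nat (succ (succ zero)) (succ (succ zero))
normal-order step count: 8
term was already normal: no
first redex: a beta-redex


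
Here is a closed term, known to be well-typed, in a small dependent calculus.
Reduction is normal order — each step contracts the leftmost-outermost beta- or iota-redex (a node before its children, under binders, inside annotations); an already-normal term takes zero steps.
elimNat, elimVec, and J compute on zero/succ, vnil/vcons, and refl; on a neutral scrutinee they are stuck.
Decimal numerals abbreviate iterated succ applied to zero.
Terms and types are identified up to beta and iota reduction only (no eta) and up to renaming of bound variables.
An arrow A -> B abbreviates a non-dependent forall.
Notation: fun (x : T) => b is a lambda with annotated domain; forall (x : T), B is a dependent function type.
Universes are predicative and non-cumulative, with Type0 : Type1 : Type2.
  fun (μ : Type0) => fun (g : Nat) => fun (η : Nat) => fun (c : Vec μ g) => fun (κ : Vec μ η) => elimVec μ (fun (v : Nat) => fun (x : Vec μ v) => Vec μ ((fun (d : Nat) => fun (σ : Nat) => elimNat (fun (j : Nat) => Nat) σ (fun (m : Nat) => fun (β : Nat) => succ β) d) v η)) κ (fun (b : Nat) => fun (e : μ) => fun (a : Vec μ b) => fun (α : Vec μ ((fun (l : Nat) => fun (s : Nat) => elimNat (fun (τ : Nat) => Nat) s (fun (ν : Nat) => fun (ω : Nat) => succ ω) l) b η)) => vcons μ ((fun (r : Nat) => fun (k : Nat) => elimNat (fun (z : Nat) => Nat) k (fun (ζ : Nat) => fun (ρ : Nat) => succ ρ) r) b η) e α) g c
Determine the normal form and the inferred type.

resulting normal form:
  fun (μ : Type0) => fun (g : Nat) => fun (η : Nat) => fun (c : Vec μ g) => fun (κ : Vec μ η) => elimVec μ (fun (v : Nat) => fun (x : Vec μ v) => Vec μ (elimNat (fun (d : Nat) => Nat) η (fun (σ : Nat) => fun (j : Nat) => succ j) v)) κ (fun (m : Nat) => fun (β : μ) => fun (b : Vec μ m) => fun (e : Vec μ (elimNat (fun (a : Nat) => Nat) η (fun (α : Nat) => fun (l : Nat) => succ l) m)) => vcons μ (elimNat (fun (s : Nat) => Nat) η (fun (τ : Nat) => fun (ν : Nat) => succ ν) m) β e) g c
inferred type:
  forall (μ : Type0), forall (g : Nat), forall (η : Nat), Vec μ g -> Vec μ η -> Vec μ (elimNat (fun (c : Nat) => Nat) η (fun (κ : Nat) => fun (v : Nat) => succ v) g)
observation: normalization takes exactly 6 steps under the normal-order strategy.


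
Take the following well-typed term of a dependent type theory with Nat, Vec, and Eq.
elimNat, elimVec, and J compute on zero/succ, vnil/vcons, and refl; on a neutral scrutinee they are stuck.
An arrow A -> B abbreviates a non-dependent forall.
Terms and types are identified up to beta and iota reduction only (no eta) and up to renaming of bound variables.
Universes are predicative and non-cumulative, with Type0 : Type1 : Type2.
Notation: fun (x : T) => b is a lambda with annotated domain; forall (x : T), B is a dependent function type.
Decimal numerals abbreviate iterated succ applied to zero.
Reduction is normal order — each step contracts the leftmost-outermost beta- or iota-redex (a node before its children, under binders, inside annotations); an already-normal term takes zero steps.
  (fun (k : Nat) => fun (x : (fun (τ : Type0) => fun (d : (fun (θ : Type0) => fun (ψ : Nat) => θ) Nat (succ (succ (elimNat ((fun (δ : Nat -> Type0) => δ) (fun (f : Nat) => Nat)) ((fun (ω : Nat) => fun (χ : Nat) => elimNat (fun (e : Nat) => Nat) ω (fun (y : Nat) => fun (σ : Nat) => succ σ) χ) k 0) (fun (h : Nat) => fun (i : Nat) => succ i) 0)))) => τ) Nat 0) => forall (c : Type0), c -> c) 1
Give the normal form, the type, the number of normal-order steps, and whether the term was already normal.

normal form:
  fun (k : Nat) => forall (x : Type0), x -> x
inferred type:
  Nat -> Type1
steps to reach normal form (normal order): 3
started in normal form: no
first contracted redex: a beta-redex


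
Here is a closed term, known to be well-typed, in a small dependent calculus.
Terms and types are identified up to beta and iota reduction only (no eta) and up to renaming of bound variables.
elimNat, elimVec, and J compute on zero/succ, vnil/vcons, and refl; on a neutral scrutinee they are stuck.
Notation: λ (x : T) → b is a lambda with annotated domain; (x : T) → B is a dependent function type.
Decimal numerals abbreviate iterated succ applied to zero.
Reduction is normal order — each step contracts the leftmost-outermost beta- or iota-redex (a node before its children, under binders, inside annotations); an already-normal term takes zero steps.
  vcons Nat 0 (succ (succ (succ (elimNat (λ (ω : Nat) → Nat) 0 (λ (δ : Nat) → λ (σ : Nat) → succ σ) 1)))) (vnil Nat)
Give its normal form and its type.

resulting normal form:
  vcons Nat 0 4 (vnil Nat)
inferred type:
  Vec Nat 1
observation: contracting an elimNat iota-redex first, the term normalizes in 4 steps.


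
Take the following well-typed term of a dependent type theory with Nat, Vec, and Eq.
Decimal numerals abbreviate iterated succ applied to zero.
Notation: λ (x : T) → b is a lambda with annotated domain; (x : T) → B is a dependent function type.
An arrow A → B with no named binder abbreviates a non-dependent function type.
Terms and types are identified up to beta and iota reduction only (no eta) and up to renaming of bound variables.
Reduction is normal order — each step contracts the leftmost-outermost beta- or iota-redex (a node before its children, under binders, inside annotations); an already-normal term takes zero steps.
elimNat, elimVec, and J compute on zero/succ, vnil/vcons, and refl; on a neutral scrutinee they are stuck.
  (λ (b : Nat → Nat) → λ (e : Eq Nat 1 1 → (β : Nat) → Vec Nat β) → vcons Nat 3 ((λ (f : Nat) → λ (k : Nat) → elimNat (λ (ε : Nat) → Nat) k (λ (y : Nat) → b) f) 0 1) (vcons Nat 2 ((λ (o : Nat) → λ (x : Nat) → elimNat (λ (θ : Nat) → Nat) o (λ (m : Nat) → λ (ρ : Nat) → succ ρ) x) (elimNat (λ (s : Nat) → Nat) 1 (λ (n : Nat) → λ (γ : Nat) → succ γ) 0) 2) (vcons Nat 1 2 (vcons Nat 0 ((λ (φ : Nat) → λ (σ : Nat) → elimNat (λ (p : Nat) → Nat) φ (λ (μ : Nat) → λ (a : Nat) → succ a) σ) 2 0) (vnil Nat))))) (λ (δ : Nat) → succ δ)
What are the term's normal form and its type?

normal form:
  λ (b : Eq Nat 1 1 → (e : Nat) → Vec Nat e) → vcons Nat 3 1 (vcons Nat 2 3 (vcons Nat 1 2 (vcons Nat 0 2 (vnil Nat))))
inferred type:
  (Eq Nat 1 1 → (b : Nat) → Vec Nat b) → Vec Nat 4


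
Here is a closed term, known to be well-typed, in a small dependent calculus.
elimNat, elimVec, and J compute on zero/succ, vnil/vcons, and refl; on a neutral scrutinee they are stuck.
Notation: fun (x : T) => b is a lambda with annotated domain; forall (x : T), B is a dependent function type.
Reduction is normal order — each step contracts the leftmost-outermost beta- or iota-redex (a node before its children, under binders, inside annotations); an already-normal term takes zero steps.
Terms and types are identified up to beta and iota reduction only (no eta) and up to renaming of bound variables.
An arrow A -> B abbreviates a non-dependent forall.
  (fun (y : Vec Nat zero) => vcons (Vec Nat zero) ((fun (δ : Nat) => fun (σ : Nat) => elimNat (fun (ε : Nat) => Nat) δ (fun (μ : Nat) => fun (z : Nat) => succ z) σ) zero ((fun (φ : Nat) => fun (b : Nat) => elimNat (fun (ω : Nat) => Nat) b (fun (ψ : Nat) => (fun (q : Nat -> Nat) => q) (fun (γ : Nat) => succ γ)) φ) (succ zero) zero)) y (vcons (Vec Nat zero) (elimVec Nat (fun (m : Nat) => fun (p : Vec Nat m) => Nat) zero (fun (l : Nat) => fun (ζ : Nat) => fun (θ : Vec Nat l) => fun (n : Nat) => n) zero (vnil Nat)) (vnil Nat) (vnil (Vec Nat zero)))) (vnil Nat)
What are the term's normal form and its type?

reduced normal form:
  vcons (Vec Nat zero) (succ zero) (vnil Nat) (vcons (Vec Nat zero) zero (vnil Nat) (vnil (Vec Nat zero)))
the term's type:
  Vec (Vec Nat zero) (succ (succ zero))


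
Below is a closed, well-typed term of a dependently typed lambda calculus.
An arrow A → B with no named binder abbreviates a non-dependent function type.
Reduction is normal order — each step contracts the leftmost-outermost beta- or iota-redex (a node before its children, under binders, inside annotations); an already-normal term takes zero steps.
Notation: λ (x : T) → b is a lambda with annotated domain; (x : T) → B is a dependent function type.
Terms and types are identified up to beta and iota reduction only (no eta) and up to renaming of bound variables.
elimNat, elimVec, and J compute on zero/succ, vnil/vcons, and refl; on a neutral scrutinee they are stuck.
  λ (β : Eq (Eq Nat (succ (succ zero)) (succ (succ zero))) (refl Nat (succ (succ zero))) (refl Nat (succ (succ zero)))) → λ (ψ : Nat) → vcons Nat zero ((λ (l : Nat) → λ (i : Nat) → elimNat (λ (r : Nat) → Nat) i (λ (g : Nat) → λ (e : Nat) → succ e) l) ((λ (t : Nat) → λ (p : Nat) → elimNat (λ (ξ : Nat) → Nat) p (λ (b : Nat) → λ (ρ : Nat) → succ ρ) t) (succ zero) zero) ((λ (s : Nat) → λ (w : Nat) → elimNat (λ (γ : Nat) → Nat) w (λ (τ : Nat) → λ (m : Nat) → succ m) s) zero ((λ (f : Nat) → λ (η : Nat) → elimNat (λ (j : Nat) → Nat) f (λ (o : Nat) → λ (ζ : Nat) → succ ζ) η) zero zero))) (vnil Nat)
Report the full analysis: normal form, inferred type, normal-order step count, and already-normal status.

reduced normal form:
  λ (β : Eq (Eq Nat (succ (succ zero)) (succ (succ zero))) (refl Nat (succ (succ zero))) (refl Nat (succ (succ zero)))) → λ (ψ : Nat) → vcons Nat zero (succ zero) (vnil Nat)
type:
  Eq (Eq Nat (succ (succ zero)) (succ (succ zero))) (refl Nat (succ (succ zero))) (refl Nat (succ (succ zero))) → Nat → Vec Nat (succ zero)
steps to reach normal form (normal order): 18
already normal: no
first redex: a beta-redex


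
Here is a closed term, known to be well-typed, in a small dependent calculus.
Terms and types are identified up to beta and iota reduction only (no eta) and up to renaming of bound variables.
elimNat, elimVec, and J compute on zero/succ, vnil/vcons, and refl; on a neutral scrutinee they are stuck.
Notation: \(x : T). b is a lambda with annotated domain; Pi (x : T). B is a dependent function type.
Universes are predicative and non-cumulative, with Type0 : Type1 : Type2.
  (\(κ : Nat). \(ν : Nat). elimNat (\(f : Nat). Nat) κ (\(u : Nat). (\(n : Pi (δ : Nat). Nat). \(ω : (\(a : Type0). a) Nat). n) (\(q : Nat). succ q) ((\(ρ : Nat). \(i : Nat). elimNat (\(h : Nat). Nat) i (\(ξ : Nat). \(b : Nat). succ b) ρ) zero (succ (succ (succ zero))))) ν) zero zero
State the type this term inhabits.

inferred type:
  Nat


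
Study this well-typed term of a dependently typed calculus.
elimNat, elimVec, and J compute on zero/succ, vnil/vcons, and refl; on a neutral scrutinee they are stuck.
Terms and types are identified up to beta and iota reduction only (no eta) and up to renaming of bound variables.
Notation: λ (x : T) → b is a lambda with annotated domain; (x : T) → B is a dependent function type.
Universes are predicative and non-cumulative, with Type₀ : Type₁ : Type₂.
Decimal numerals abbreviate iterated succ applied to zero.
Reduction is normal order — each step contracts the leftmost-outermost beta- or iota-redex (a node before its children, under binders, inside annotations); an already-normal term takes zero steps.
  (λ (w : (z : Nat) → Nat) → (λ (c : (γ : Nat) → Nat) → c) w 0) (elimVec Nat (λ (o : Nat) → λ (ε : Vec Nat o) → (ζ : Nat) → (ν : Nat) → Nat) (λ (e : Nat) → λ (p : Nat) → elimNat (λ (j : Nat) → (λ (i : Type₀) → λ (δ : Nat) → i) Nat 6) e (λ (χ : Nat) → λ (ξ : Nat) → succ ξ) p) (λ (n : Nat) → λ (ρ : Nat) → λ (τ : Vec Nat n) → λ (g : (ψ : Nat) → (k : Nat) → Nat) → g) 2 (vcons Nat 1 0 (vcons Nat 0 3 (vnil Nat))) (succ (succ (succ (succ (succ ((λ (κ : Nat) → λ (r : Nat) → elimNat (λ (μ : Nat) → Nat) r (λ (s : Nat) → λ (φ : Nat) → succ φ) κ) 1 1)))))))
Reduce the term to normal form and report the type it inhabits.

resulting normal form:
  7
the term's type:
  Nat


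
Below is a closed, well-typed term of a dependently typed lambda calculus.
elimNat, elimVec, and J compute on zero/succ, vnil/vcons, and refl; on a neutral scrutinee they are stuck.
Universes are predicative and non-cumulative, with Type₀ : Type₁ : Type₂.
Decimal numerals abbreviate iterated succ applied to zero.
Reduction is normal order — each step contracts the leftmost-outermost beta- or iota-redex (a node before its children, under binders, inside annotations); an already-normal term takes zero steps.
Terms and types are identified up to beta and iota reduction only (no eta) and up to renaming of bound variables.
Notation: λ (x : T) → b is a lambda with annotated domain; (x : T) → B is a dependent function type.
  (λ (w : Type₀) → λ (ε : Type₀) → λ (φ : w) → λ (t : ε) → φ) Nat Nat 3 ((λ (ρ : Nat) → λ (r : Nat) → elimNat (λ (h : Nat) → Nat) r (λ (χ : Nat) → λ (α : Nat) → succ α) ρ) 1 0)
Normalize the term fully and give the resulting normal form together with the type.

resulting normal form:
  3
inferred type:
  Nat
observation: the term reaches its normal form after 4 normal-order steps.


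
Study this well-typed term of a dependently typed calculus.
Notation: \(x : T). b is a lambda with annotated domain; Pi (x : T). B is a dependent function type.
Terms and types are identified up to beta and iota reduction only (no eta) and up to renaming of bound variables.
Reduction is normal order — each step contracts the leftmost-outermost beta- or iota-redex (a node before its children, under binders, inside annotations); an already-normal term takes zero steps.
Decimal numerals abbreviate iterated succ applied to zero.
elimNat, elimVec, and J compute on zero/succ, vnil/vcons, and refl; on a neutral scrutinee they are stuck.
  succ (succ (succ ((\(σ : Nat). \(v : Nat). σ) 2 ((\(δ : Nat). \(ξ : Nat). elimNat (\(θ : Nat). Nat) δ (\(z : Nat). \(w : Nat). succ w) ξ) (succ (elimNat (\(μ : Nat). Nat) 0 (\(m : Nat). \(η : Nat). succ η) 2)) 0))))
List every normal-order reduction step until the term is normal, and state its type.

normal-order reduction sequence:
  succ (succ (succ ((\(σ : Nat). \(v : Nat). σ) 2 ((\(δ : Nat). \(ξ : Nat). elimNat (\(θ : Nat). Nat) δ (\(z : Nat). \(w : Nat). succ w) ξ) (succ (elimNat (\(μ : Nat). Nat) 0 (\(m : Nat). \(η : Nat). succ η) 2)) 0))))
  ~> succ (succ (succ ((\(σ : Nat). 2) ((\(v : Nat). \(δ : Nat). elimNat (\(ξ : Nat). Nat) v (\(θ : Nat). \(z : Nat). succ z) δ) (succ (elimNat (\(w : Nat). Nat) 0 (\(μ : Nat). \(m : Nat). succ m) 2)) 0))))
  ~> 5
the term's type:
  Nat


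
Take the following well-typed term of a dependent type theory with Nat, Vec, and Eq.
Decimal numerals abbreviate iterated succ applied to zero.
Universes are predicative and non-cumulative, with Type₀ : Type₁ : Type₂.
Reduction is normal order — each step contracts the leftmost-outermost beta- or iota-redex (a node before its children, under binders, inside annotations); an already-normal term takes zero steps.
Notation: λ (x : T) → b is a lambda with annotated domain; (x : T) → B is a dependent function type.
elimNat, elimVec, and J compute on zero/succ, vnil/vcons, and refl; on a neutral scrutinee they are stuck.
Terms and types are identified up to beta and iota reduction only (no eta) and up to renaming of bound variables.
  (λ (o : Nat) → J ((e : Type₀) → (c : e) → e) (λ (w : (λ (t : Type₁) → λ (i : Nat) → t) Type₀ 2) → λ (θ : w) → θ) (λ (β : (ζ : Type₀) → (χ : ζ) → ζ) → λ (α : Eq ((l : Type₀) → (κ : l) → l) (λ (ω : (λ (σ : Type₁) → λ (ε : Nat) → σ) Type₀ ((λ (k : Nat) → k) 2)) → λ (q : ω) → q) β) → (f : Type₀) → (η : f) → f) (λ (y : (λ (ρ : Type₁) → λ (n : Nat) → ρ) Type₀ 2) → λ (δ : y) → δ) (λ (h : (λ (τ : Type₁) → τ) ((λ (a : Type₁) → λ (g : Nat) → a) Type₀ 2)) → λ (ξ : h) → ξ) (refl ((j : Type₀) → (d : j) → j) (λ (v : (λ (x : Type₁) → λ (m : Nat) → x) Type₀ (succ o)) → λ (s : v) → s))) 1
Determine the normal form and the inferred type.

resulting normal form:
  λ (o : Type₀) → λ (e : o) → e
the term's type:
  (o : Type₀) → (e : o) → o


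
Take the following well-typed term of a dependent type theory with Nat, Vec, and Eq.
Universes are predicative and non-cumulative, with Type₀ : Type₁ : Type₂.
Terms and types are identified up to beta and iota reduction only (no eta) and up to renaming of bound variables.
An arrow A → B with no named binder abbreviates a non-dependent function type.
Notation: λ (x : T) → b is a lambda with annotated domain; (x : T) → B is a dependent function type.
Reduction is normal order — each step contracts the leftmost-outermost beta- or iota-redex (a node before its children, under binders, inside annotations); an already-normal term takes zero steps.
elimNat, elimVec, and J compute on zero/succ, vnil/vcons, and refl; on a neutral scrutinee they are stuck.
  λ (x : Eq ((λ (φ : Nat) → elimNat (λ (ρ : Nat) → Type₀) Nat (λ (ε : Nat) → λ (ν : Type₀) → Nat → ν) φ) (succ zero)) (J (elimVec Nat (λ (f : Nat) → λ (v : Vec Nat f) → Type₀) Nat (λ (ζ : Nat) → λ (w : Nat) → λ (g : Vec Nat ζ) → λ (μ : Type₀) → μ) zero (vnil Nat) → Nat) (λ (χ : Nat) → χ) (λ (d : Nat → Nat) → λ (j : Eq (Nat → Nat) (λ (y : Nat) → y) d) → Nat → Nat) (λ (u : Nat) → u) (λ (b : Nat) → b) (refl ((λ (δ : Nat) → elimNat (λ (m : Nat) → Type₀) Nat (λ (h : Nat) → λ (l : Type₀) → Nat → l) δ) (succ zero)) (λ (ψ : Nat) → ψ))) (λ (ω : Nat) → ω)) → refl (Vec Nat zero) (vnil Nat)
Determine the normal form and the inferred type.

resulting normal form:
  λ (x : Eq (Nat → Nat) (λ (φ : Nat) → φ) (λ (ρ : Nat) → ρ)) → refl (Vec Nat zero) (vnil Nat)
the term's type:
  Eq (Nat → Nat) (λ (x : Nat) → x) (λ (φ : Nat) → φ) → Eq (Vec Nat zero) (vnil Nat) (vnil Nat)
observation: 6 normal-order steps separate the term from its normal form.


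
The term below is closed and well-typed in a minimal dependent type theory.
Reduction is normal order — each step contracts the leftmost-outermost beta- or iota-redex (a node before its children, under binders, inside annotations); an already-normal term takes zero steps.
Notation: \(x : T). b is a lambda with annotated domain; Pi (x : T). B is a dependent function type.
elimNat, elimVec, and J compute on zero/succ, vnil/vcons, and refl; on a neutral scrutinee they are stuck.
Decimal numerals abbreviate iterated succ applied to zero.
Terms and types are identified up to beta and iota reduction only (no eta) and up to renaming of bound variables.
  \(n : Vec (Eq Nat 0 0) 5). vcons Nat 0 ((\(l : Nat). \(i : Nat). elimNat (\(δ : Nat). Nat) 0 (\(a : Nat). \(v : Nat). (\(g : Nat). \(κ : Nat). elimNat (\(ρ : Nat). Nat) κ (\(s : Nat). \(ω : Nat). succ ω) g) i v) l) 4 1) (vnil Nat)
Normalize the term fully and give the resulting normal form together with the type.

reduced normal form:
  \(n : Vec (Eq Nat 0 0) 5). vcons Nat 0 4 (vnil Nat)
inferred type:
  Pi (n : Vec (Eq Nat 0 0) 5). Vec Nat 1


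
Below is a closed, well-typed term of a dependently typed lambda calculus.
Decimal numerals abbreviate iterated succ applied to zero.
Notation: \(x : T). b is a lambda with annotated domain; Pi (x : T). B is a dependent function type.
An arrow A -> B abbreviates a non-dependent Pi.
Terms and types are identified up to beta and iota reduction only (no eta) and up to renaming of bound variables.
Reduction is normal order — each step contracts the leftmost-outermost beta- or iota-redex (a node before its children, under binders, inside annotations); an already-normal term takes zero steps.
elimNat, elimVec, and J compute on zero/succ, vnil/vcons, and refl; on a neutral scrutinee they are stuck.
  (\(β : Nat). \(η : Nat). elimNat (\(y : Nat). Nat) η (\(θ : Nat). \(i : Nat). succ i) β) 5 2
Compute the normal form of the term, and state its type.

resulting normal form:
  7
type:
  Nat
observation: 18 normal-order steps separate the term from its normal form.


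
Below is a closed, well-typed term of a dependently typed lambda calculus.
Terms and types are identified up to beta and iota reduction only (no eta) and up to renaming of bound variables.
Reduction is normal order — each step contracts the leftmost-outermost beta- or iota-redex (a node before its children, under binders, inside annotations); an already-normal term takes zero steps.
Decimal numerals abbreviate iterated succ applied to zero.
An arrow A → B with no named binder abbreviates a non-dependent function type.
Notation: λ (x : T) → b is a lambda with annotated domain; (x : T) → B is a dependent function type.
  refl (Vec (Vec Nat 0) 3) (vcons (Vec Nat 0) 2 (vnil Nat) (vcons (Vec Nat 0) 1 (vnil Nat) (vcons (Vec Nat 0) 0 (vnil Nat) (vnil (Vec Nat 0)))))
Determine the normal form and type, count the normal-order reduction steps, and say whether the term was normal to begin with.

reduced normal form:
  refl (Vec (Vec Nat 0) 3) (vcons (Vec Nat 0) 2 (vnil Nat) (vcons (Vec Nat 0) 1 (vnil Nat) (vcons (Vec Nat 0) 0 (vnil Nat) (vnil (Vec Nat 0)))))
type:
  Eq (Vec (Vec Nat 0) 3) (vcons (Vec Nat 0) 2 (vnil Nat) (vcons (Vec Nat 0) 1 (vnil Nat) (vcons (Vec Nat 0) 0 (vnil Nat) (vnil (Vec Nat 0))))) (vcons (Vec Nat 0) 2 (vnil Nat) (vcons (Vec Nat 0) 1 (vnil Nat) (vcons (Vec Nat 0) 0 (vnil Nat) (vnil (Vec Nat 0)))))
steps to reach normal form (normal order): 0
already normal: yes


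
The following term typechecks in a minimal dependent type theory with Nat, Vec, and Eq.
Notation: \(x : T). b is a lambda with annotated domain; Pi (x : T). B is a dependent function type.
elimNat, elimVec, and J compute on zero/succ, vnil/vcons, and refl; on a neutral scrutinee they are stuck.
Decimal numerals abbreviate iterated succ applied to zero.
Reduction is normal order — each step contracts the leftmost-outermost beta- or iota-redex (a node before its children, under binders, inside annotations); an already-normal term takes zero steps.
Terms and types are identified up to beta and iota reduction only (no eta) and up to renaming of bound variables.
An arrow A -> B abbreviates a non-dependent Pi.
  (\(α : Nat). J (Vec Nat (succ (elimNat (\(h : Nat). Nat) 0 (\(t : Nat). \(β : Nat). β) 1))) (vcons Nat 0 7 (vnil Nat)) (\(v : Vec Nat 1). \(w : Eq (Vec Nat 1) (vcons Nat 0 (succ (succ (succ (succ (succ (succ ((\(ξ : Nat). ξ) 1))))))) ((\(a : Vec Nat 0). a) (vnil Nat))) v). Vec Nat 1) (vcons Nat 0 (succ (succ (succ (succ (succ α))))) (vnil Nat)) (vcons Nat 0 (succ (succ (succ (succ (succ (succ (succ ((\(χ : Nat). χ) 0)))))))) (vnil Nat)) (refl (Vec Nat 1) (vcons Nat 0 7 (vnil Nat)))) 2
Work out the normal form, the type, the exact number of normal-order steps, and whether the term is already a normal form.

reduced normal form:
  vcons Nat 0 7 (vnil Nat)
inferred type:
  Vec Nat 1
normal-order step count: 2
started in normal form: no
first redex: a beta-redex


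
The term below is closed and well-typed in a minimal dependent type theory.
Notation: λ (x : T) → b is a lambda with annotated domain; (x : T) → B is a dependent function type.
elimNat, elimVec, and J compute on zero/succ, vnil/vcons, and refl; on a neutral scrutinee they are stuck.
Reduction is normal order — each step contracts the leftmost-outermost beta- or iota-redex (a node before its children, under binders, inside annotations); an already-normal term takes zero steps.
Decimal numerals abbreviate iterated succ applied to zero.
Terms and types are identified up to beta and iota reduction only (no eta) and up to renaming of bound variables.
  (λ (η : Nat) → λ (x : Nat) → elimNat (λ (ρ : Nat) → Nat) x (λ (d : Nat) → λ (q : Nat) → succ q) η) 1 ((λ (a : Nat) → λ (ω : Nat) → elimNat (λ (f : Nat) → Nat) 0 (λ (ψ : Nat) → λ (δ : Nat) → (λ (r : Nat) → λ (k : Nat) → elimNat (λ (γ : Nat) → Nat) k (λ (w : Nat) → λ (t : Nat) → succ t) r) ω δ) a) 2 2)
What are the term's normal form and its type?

resulting normal form:
  5
the term's type:
  Nat
observation: contracting a beta-redex first, the term normalizes in 33 steps.


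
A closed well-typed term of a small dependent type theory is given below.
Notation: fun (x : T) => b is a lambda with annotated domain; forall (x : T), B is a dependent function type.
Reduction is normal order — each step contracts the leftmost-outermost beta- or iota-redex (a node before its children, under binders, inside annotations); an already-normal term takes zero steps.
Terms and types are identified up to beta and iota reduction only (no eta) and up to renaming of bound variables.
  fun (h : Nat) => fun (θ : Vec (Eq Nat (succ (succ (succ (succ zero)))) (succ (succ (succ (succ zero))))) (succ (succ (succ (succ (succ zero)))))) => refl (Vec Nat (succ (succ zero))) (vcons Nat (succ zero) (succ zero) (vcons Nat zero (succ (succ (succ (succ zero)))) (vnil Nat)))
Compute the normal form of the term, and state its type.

reduced normal form:
  fun (h : Nat) => fun (θ : Vec (Eq Nat (succ (succ (succ (succ zero)))) (succ (succ (succ (succ zero))))) (succ (succ (succ (succ (succ zero)))))) => refl (Vec Nat (succ (succ zero))) (vcons Nat (succ zero) (succ zero) (vcons Nat zero (succ (succ (succ (succ zero)))) (vnil Nat)))
type:
  forall (h : Nat), forall (θ : Vec (Eq Nat (succ (succ (succ (succ zero)))) (succ (succ (succ (succ zero))))) (succ (succ (succ (succ (succ zero)))))), Eq (Vec Nat (succ (succ zero))) (vcons Nat (succ zero) (succ zero) (vcons Nat zero (succ (succ (succ (succ zero)))) (vnil Nat))) (vcons Nat (succ zero) (succ zero) (vcons Nat zero (succ (succ (succ (succ zero)))) (vnil Nat)))


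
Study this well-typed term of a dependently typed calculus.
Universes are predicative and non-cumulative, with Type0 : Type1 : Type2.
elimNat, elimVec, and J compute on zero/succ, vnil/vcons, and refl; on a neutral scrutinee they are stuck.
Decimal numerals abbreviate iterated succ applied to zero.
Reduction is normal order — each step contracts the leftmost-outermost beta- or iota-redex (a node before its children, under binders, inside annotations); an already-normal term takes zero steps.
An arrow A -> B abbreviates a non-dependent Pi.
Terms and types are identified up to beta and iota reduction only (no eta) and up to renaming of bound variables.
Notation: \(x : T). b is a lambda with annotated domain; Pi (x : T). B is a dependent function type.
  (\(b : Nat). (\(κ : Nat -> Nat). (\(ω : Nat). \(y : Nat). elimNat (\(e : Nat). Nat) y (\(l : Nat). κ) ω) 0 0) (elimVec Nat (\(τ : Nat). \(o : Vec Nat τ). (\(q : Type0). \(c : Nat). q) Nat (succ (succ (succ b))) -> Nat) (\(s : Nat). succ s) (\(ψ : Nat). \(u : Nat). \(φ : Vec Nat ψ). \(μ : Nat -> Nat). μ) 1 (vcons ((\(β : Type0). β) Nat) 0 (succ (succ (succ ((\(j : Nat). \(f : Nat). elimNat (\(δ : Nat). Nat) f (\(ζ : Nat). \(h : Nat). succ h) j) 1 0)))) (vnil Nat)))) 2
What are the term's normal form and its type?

normal form:
  0
the term's type:
  Nat
observation: 5 normal-order steps normalize the term, beginning with a beta-redex.


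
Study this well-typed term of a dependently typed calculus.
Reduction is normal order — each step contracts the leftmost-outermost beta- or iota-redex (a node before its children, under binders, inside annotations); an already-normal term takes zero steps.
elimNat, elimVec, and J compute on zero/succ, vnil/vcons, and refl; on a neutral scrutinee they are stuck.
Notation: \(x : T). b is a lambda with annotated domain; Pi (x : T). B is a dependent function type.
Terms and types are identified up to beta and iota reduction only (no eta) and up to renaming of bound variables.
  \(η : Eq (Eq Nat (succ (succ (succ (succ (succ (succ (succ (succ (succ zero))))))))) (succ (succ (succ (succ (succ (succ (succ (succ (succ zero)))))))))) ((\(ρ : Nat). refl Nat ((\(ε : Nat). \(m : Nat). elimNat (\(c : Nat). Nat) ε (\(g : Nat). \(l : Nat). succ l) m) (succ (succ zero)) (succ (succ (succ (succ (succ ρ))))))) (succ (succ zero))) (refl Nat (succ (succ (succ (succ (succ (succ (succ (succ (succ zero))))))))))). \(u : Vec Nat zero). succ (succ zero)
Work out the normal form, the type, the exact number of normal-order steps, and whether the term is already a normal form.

resulting normal form:
  \(η : Eq (Eq Nat (succ (succ (succ (succ (succ (succ (succ (succ (succ zero))))))))) (succ (succ (succ (succ (succ (succ (succ (succ (succ zero)))))))))) (refl Nat (succ (succ (succ (succ (succ (succ (succ (succ (succ zero)))))))))) (refl Nat (succ (succ (succ (succ (succ (succ (succ (succ (succ zero))))))))))). \(ρ : Vec Nat zero). succ (succ zero)
the term's type:
  Pi (η : Eq (Eq Nat (succ (succ (succ (succ (succ (succ (succ (succ (succ zero))))))))) (succ (succ (succ (succ (succ (succ (succ (succ (succ zero)))))))))) (refl Nat (succ (succ (succ (succ (succ (succ (succ (succ (succ zero)))))))))) (refl Nat (succ (succ (succ (succ (succ (succ (succ (succ (succ zero))))))))))). Pi (ρ : Vec Nat zero). Nat
reduction steps (normal order): 25
started in normal form: no
first redex: a beta-redex


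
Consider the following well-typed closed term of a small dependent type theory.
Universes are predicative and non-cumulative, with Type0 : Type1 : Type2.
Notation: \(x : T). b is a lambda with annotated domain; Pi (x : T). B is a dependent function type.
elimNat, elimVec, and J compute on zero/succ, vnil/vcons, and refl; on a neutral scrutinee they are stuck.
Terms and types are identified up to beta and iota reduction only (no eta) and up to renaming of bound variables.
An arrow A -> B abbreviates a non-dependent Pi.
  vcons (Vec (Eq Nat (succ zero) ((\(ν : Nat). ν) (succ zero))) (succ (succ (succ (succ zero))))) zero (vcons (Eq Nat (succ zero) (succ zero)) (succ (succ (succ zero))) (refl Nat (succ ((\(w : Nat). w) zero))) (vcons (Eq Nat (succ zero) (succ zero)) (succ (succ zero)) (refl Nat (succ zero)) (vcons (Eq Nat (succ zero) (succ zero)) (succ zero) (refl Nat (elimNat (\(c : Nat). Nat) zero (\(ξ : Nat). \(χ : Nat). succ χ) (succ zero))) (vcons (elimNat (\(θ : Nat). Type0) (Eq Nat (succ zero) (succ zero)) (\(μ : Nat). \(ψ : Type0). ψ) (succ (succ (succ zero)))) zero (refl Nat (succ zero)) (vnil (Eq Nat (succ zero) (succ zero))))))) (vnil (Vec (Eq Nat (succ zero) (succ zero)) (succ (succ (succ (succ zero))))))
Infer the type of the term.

the term's type:
  Vec (Vec (Eq Nat (succ zero) (succ zero)) (succ (succ (succ (succ zero))))) (succ zero)


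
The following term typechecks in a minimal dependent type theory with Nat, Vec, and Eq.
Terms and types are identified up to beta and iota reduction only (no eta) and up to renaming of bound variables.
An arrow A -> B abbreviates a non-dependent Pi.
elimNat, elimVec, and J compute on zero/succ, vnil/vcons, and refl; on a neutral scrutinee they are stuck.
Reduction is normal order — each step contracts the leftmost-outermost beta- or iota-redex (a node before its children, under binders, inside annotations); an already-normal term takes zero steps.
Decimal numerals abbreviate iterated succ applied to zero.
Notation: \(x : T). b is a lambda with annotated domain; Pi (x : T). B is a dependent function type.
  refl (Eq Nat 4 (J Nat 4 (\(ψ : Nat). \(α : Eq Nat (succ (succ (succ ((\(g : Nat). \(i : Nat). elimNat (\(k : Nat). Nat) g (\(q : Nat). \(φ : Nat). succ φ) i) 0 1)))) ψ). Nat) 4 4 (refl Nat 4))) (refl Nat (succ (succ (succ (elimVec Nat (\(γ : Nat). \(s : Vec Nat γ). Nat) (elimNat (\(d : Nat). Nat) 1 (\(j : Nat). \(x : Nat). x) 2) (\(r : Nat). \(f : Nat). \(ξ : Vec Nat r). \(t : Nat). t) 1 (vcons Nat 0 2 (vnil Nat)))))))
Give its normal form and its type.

resulting normal form:
  refl (Eq Nat 4 4) (refl Nat 4)
type:
  Eq (Eq Nat 4 4) (refl Nat 4) (refl Nat 4)
observation: reduction starts at a J iota-redex, and 14 normal-order steps reach the normal form.


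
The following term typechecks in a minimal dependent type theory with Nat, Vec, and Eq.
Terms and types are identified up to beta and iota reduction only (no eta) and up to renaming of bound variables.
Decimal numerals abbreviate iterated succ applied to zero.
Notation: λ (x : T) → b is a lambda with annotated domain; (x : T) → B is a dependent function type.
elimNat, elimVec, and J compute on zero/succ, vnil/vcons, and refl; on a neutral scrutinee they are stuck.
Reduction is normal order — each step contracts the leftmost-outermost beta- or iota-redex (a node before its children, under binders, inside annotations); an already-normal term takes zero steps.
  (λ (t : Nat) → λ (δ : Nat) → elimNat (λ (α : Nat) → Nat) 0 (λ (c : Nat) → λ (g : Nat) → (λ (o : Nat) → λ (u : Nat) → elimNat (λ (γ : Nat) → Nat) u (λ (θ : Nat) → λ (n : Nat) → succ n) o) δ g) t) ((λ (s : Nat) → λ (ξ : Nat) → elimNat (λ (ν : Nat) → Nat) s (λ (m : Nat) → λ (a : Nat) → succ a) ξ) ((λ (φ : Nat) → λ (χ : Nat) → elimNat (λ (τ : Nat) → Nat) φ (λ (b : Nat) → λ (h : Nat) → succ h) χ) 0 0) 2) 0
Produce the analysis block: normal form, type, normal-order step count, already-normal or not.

resulting normal form:
  0
the term's type:
  Nat
steps to reach normal form (normal order): 24
term was already normal: no
first redex: a beta-redex
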